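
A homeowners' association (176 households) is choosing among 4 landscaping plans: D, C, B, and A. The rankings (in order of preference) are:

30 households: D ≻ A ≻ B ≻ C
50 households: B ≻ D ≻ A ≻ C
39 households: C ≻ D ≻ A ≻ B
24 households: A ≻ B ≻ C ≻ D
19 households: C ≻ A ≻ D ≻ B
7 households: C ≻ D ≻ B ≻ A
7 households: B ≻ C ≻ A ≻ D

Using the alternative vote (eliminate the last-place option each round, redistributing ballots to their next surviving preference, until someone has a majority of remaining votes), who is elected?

B

Round 1: D 30, C 65, B 57, A 24. Eliminate A.
Round 2: D 30, C 65, B 81. Eliminate D.
Round 3: C 65, B 111. B has a majority.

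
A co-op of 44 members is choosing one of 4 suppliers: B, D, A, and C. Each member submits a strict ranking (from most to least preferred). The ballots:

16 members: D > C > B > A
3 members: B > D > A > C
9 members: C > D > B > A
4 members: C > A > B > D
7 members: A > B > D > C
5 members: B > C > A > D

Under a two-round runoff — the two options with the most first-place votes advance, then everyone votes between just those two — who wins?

D

Round 1 first-place votes: B 8, D 16, A 7, C 13.
D and C advance.
Runoff: D is preferred to C by 26 voters; C by 18.
D wins the runoff.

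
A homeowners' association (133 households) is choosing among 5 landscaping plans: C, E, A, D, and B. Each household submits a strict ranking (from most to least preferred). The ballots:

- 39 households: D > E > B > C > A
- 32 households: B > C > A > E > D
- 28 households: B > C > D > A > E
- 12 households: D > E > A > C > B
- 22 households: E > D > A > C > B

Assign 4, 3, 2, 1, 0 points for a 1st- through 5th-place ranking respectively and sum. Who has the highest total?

C: 39·1 + 32·3 + 28·3 + 12·1 + 22·1 = 253
E: 39·3 + 32·1 + 28·0 + 12·3 + 22·4 = 273
A: 39·0 + 32·2 + 28·1 + 12·2 + 22·2 = 160
D: 39·4 + 32·0 + 28·2 + 12·4 + 22·3 = 326
B: 39·2 + 32·4 + 28·4 + 12·0 + 22·0 = 318
D has the highest Borda score (326).

D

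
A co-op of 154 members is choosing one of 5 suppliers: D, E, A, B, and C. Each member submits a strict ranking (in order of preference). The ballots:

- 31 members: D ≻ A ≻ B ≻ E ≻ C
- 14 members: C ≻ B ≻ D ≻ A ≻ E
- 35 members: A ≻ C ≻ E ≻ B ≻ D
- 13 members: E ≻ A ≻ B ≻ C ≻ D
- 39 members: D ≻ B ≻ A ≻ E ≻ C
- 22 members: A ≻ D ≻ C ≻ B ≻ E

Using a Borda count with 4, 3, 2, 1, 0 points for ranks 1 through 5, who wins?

A

D: 31·4 + 14·2 + 35·0 + 13·0 + 39·4 + 22·3 = 374
E: 31·1 + 14·0 + 35·2 + 13·4 + 39·1 + 22·0 = 192
A: 31·3 + 14·1 + 35·4 + 13·3 + 39·2 + 22·4 = 452
B: 31·2 + 14·3 + 35·1 + 13·2 + 39·3 + 22·1 = 304
C: 31·0 + 14·4 + 35·3 + 13·1 + 39·0 + 22·2 = 218
A has the highest Borda score (452).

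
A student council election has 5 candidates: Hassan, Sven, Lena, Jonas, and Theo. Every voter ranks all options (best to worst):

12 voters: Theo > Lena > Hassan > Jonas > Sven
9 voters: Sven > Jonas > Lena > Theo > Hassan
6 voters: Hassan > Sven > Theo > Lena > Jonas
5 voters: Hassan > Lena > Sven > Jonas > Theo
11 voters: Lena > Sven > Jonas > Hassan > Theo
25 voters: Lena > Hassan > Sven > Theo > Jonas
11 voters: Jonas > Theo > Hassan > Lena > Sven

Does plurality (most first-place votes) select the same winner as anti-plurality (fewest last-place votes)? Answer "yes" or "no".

yes

Plurality — first-place votes: Hassan 11, Sven 9, Lena 36, Jonas 11, Theo 12. Winner: Lena.
Anti-plurality — last-place votes: Hassan 9, Sven 23, Lena 0, Jonas 31, Theo 16. Winner: Lena.
The two methods agree.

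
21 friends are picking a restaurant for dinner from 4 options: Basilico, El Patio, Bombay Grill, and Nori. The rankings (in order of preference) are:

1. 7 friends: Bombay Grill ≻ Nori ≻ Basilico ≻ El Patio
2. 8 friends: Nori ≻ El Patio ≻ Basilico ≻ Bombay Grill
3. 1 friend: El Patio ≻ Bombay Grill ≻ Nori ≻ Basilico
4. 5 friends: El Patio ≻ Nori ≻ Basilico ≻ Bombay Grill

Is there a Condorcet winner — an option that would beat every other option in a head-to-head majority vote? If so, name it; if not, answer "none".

Nori vs Basilico: 21–0 for Nori.
Nori vs El Patio: 15–6 for Nori.
Nori vs Bombay Grill: 13–8 for Nori.
Nori beats every other option head-to-head.

Nori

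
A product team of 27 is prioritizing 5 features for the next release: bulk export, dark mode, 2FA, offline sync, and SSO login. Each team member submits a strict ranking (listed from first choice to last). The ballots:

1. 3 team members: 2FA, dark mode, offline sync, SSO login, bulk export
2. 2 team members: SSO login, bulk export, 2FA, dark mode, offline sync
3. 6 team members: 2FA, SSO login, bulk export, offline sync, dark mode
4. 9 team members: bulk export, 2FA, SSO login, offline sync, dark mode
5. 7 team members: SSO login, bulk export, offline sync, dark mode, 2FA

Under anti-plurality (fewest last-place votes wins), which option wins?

Last-place votes: bulk export 3, dark mode 15, 2FA 7, offline sync 2, SSO login 0.
SSO login is ranked last by the fewest voters, so SSO login wins.

SSO login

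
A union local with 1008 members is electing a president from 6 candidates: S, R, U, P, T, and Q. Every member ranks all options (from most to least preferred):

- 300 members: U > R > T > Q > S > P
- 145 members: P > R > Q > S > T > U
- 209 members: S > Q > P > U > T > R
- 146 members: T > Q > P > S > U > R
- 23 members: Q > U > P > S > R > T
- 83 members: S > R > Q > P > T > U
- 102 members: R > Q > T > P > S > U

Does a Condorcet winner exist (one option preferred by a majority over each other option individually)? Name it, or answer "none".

Checking pairwise contests:
R beats S 547–461.
U beats R 678–330.
S beats U 685–323.
S beats P 592–416.
R beats T 653–355.
R beats Q 630–378.
Every option loses at least one head-to-head, so there is no Condorcet winner.

none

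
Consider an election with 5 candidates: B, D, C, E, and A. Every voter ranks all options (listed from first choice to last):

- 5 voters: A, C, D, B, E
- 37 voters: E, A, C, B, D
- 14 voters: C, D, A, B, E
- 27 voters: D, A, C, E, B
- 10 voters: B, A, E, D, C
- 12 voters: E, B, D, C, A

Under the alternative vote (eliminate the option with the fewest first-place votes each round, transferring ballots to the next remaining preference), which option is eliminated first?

A

Round 1: B 10, D 27, C 14, E 49, A 5. Eliminate A.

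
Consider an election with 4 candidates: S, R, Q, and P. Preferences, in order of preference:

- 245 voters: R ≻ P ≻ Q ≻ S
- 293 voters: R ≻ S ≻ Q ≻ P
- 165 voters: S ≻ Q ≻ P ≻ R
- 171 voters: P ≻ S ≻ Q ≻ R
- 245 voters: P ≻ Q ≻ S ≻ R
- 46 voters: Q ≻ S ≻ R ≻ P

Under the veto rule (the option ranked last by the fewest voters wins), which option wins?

Last-place votes: S 245, R 581, Q 0, P 339.
Q is ranked last by the fewest voters, so Q wins.

Q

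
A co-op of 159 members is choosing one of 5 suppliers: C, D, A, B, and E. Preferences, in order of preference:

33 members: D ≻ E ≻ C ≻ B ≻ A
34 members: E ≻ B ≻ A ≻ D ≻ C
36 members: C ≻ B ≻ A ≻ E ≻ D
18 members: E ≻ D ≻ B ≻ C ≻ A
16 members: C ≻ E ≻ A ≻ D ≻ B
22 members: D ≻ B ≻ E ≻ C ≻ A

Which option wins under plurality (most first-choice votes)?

D

First-place votes: C 52, D 55, A 0, B 0, E 52.
D has the most first-place votes.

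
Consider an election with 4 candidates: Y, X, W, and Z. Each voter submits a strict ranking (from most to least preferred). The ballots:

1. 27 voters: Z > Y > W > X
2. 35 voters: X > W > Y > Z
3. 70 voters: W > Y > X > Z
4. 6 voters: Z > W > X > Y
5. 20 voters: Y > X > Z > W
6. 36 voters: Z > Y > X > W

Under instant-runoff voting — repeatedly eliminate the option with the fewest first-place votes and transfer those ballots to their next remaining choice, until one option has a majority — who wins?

W

Round 1: Y 20, X 35, W 70, Z 69. Eliminate Y.
Round 2: X 55, W 70, Z 69. Eliminate X.
Round 3: W 105, Z 89. W has a majority.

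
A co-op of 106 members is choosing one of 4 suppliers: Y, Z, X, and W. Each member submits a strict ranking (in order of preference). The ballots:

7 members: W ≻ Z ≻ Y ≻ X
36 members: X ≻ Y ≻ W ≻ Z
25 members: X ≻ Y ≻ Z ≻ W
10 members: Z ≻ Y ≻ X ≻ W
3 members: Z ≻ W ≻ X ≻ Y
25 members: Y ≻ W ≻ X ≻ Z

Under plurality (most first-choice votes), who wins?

First-place votes: Y 25, Z 13, X 61, W 7.
X has the most first-place votes.

X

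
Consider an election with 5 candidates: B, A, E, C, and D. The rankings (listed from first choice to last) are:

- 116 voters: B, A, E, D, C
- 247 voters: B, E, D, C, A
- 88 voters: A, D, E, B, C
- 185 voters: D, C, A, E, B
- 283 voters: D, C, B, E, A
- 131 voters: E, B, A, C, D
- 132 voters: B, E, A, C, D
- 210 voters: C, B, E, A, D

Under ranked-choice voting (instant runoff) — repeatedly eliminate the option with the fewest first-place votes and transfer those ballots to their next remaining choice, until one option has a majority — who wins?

B

Round 1: B 495, A 88, E 131, C 210, D 468. Eliminate A.
Round 2: B 495, E 131, C 210, D 556. Eliminate E.
Round 3: B 626, C 210, D 556. Eliminate C.
Round 4: B 836, D 556. B has a majority.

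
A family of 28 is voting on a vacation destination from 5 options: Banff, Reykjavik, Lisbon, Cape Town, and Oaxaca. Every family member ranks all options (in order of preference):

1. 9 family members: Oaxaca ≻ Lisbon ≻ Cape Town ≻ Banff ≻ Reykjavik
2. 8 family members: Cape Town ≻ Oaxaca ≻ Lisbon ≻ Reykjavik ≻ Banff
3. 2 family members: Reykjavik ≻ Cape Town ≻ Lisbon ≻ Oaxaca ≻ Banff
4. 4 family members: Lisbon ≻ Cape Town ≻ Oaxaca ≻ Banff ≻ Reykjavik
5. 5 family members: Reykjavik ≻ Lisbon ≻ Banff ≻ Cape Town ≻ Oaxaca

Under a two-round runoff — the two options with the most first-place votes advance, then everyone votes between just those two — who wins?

Round 1 first-place votes: Banff 0, Reykjavik 7, Lisbon 4, Cape Town 8, Oaxaca 9.
Oaxaca and Cape Town advance.
Runoff: Oaxaca is preferred to Cape Town by 9 voters; Cape Town by 19.
Cape Town wins the runoff.

Cape Town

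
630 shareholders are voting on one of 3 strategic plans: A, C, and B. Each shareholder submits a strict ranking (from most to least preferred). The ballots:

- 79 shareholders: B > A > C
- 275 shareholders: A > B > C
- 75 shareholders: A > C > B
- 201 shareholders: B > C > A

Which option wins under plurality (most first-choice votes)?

A

First-place votes: A 350, C 0, B 280.
A has the most first-place votes.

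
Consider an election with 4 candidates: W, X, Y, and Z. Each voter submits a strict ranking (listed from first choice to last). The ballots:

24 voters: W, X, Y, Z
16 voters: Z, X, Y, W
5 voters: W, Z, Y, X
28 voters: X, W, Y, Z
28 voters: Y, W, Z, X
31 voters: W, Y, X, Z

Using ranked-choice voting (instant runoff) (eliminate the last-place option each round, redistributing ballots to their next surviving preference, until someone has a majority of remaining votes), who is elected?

W

Round 1: W 60, X 28, Y 28, Z 16. Eliminate Z.
Round 2: W 60, X 44, Y 28. Eliminate Y.
Round 3: W 88, X 44. W has a majority.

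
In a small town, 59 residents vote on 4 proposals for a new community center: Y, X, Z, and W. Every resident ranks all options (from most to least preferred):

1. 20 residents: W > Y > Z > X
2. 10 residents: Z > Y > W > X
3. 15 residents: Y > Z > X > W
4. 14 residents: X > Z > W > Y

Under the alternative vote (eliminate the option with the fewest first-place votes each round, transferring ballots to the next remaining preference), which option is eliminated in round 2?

Round 1: Y 15, X 14, Z 10, W 20. Eliminate Z.
Round 2: Y 25, X 14, W 20. Eliminate X.

X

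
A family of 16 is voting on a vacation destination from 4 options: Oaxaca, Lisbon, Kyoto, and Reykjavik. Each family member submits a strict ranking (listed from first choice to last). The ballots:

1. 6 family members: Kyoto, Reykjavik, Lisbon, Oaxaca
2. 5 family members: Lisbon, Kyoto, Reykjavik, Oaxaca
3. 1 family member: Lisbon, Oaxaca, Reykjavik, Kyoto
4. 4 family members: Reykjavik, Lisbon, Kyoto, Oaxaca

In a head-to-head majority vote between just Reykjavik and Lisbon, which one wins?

Reykjavik

Voters preferring Reykjavik to Lisbon: 10; preferring Lisbon to Reykjavik: 6.
Reykjavik wins the head-to-head.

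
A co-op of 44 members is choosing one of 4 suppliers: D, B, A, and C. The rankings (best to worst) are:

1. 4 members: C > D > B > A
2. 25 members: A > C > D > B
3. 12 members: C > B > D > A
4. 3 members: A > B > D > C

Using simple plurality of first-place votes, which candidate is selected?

First-place votes: D 0, B 0, A 28, C 16.
A has the most first-place votes.

A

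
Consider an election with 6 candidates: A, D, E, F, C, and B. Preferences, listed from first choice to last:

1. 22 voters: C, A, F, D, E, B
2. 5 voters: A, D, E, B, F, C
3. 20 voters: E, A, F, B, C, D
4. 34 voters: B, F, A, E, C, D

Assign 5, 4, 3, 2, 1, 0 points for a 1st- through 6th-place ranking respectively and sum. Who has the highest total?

A: 22·4 + 5·5 + 20·4 + 34·3 = 295
D: 22·2 + 5·4 + 20·0 + 34·0 = 64
E: 22·1 + 5·3 + 20·5 + 34·2 = 205
F: 22·3 + 5·1 + 20·3 + 34·4 = 267
C: 22·5 + 5·0 + 20·1 + 34·1 = 164
B: 22·0 + 5·2 + 20·2 + 34·5 = 220
A has the highest Borda score (295).

A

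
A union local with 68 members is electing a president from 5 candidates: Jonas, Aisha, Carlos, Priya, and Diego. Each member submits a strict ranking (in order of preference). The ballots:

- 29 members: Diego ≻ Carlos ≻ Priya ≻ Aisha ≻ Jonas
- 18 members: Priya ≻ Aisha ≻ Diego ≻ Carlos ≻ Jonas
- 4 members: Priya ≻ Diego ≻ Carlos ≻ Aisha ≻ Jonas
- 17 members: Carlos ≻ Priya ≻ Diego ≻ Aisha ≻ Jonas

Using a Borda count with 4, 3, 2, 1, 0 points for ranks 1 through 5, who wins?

Jonas: 29·0 + 18·0 + 4·0 + 17·0 = 0
Aisha: 29·1 + 18·3 + 4·1 + 17·1 = 104
Carlos: 29·3 + 18·1 + 4·2 + 17·4 = 181
Priya: 29·2 + 18·4 + 4·4 + 17·3 = 197
Diego: 29·4 + 18·2 + 4·3 + 17·2 = 198
Diego has the highest Borda score (198).

Diego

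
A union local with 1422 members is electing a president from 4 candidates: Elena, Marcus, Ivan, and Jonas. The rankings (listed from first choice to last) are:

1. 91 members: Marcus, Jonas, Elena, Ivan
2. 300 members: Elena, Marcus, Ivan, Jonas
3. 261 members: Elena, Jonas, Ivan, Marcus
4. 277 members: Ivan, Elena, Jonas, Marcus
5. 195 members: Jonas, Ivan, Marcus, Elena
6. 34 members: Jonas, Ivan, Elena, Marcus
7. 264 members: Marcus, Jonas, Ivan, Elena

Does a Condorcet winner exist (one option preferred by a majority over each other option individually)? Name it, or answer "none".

Checking pairwise contests:
Ivan beats Elena 770–652.
Elena beats Marcus 872–550.
Jonas beats Ivan 845–577.
Elena beats Jonas 838–584.
Every option loses at least one head-to-head, so there is no Condorcet winner.

none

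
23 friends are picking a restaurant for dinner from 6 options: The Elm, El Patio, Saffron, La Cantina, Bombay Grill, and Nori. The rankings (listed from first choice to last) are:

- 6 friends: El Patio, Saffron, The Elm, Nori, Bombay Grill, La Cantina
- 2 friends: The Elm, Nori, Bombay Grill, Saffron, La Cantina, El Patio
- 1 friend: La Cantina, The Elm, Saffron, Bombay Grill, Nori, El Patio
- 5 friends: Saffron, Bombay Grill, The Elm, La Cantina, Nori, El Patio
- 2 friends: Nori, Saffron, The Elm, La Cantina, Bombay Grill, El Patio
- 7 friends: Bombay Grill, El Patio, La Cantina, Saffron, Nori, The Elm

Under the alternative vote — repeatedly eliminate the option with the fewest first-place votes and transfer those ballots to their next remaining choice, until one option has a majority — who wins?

Saffron

Round 1: The Elm 2, El Patio 6, Saffron 5, La Cantina 1, Bombay Grill 7, Nori 2. Eliminate La Cantina.
Round 2: The Elm 3, El Patio 6, Saffron 5, Bombay Grill 7, Nori 2. Eliminate Nori.
Round 3: The Elm 3, El Patio 6, Saffron 7, Bombay Grill 7. Eliminate The Elm.
Round 4: El Patio 6, Saffron 8, Bombay Grill 9. Eliminate El Patio.
Round 5: Saffron 14, Bombay Grill 9. Saffron has a majority.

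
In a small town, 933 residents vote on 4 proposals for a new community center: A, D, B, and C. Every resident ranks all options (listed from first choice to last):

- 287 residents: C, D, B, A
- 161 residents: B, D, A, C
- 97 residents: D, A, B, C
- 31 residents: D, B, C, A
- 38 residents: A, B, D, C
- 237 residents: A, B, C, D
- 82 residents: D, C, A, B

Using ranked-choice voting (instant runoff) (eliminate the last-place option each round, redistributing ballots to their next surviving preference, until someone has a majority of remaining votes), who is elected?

Round 1: A 275, D 210, B 161, C 287. Eliminate B.
Round 2: A 275, D 371, C 287. Eliminate A.
Round 3: D 409, C 524. C has a majority.

C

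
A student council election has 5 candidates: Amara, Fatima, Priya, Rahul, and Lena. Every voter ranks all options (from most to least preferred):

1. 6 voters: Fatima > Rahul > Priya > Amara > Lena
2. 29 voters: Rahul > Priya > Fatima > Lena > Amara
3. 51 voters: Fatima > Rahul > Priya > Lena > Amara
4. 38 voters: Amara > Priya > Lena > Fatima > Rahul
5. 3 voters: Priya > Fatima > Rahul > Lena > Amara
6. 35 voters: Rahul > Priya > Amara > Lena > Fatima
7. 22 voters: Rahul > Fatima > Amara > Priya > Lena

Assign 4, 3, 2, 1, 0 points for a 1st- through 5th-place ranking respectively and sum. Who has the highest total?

Amara: 6·1 + 29·0 + 51·0 + 38·4 + 3·0 + 35·2 + 22·2 = 272
Fatima: 6·4 + 29·2 + 51·4 + 38·1 + 3·3 + 35·0 + 22·3 = 399
Priya: 6·2 + 29·3 + 51·2 + 38·3 + 3·4 + 35·3 + 22·1 = 454
Rahul: 6·3 + 29·4 + 51·3 + 38·0 + 3·2 + 35·4 + 22·4 = 521
Lena: 6·0 + 29·1 + 51·1 + 38·2 + 3·1 + 35·1 + 22·0 = 194
Rahul has the highest Borda score (521).

Rahul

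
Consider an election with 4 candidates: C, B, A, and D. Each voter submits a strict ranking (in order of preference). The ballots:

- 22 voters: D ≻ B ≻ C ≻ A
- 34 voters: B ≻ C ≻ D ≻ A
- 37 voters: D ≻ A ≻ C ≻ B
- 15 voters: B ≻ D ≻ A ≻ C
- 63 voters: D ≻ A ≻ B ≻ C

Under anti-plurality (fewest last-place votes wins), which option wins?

Last-place votes: C 78, B 37, A 56, D 0.
D is ranked last by the fewest voters, so D wins.

D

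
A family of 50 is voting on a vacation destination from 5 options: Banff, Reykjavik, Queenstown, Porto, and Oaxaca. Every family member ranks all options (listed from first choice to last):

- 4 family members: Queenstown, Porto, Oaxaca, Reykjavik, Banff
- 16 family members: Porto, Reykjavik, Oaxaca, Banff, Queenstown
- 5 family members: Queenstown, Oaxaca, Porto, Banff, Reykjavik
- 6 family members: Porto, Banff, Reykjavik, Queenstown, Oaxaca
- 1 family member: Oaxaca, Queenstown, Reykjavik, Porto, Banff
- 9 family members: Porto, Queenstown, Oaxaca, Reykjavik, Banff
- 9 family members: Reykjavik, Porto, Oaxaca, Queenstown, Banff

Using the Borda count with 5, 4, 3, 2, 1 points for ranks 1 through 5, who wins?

Banff: 4·1 + 16·2 + 5·2 + 6·4 + 1·1 + 9·1 + 9·1 = 89
Reykjavik: 4·2 + 16·4 + 5·1 + 6·3 + 1·3 + 9·2 + 9·5 = 161
Queenstown: 4·5 + 16·1 + 5·5 + 6·2 + 1·4 + 9·4 + 9·2 = 131
Porto: 4·4 + 16·5 + 5·3 + 6·5 + 1·2 + 9·5 + 9·4 = 224
Oaxaca: 4·3 + 16·3 + 5·4 + 6·1 + 1·5 + 9·3 + 9·3 = 145
Porto has the highest Borda score (224).

Porto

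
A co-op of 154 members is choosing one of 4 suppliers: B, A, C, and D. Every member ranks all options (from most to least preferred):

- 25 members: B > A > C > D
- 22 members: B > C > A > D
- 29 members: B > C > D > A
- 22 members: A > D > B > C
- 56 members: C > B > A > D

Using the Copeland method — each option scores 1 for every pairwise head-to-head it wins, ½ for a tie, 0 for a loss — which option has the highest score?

B

B: beats A, C, and D → score 3.
A: beats D; loses to B and C → score 1.
C: beats A and D; loses to B → score 2.
D: loses to B, A, and C → score 0.
B has the best pairwise record.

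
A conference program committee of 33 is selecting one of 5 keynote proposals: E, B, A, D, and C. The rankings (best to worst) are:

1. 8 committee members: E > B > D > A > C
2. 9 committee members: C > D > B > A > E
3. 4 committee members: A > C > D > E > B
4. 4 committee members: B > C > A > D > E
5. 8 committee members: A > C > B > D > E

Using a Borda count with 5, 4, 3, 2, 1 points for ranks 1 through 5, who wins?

C

E: 8·5 + 9·1 + 4·2 + 4·1 + 8·1 = 69
B: 8·4 + 9·3 + 4·1 + 4·5 + 8·3 = 107
A: 8·2 + 9·2 + 4·5 + 4·3 + 8·5 = 106
D: 8·3 + 9·4 + 4·3 + 4·2 + 8·2 = 96
C: 8·1 + 9·5 + 4·4 + 4·4 + 8·4 = 117
C has the highest Borda score (117).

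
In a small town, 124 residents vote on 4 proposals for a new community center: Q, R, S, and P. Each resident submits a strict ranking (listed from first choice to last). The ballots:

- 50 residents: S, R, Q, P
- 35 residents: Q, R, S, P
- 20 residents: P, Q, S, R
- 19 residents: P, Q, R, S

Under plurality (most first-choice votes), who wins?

First-place votes: Q 35, R 0, S 50, P 39.
S has the most first-place votes.

S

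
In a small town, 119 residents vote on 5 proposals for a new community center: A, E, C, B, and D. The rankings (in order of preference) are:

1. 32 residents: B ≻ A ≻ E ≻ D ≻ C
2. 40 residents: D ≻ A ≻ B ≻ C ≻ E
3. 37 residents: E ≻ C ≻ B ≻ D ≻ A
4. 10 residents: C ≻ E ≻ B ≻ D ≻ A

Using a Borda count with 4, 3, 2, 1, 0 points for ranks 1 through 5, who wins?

A: 32·3 + 40·3 + 37·0 + 10·0 = 216
E: 32·2 + 40·0 + 37·4 + 10·3 = 242
C: 32·0 + 40·1 + 37·3 + 10·4 = 191
B: 32·4 + 40·2 + 37·2 + 10·2 = 302
D: 32·1 + 40·4 + 37·1 + 10·1 = 239
B has the highest Borda score (302).

B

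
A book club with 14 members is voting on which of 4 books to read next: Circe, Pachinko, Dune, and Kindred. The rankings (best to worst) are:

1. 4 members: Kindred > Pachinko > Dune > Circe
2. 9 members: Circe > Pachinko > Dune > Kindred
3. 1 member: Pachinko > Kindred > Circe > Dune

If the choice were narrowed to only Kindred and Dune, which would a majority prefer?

Dune

Voters preferring Kindred to Dune: 5; preferring Dune to Kindred: 9.
Dune wins the head-to-head.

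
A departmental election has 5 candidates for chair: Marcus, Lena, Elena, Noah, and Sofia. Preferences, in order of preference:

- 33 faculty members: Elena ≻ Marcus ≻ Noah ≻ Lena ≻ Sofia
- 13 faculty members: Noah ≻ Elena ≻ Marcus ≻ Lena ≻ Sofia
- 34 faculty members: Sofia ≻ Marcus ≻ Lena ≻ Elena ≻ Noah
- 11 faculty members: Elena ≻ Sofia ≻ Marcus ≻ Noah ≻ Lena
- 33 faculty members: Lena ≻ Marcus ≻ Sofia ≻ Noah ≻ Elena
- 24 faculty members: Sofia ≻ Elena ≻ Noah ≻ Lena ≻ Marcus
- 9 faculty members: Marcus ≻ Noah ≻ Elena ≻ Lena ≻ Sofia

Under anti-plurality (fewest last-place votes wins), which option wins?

Lena

Last-place votes: Marcus 24, Lena 11, Elena 33, Noah 34, Sofia 55.
Lena is ranked last by the fewest voters, so Lena wins.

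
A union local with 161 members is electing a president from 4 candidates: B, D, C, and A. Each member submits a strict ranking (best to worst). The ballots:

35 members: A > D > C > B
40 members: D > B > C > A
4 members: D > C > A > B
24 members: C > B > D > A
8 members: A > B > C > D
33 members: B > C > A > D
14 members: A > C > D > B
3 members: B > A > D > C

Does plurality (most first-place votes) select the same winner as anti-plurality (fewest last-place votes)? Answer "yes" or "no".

Plurality — first-place votes: B 36, D 44, C 24, A 57. Winner: A.
Anti-plurality — last-place votes: B 53, D 41, C 3, A 64. Winner: C.
The two methods disagree.

no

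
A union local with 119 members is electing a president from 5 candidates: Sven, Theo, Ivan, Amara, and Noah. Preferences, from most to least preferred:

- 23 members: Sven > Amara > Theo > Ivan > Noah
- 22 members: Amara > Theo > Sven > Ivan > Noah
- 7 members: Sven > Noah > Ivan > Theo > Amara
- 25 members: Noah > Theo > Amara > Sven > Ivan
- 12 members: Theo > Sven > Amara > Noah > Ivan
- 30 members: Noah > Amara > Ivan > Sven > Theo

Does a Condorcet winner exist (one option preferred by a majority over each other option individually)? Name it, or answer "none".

Checking pairwise contests:
Amara beats Sven 77–42.
Sven beats Theo 60–59.
Sven beats Ivan 89–30.
Noah beats Amara 62–57.
Sven beats Noah 64–55.
Every option loses at least one head-to-head, so there is no Condorcet winner.

none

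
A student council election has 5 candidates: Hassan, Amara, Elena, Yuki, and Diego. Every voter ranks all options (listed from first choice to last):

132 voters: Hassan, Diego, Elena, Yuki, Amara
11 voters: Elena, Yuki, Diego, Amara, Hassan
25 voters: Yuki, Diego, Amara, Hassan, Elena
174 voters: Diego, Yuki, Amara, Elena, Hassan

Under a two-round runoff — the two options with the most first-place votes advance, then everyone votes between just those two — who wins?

Round 1 first-place votes: Hassan 132, Amara 0, Elena 11, Yuki 25, Diego 174.
Diego and Hassan advance.
Runoff: Diego is preferred to Hassan by 210 voters; Hassan by 132.
Diego wins the runoff.

Diego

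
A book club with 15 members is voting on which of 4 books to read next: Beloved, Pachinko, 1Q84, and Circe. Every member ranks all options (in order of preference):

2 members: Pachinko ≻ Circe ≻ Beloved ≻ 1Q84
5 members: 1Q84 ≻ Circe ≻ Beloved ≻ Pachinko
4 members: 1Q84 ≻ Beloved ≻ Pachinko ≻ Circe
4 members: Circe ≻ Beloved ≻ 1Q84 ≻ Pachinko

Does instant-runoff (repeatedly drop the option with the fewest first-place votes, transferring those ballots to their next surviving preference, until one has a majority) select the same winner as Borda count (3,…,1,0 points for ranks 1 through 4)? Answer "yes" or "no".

yes

Instant-runoff — R1 Beloved 0, Pachinko 2, 1Q84 9, Circe 4 (1Q84 winner). Winner: 1Q84.
Borda — scores: Beloved 23, Pachinko 10, 1Q84 31, Circe 26. Winner: 1Q84.
The two methods agree.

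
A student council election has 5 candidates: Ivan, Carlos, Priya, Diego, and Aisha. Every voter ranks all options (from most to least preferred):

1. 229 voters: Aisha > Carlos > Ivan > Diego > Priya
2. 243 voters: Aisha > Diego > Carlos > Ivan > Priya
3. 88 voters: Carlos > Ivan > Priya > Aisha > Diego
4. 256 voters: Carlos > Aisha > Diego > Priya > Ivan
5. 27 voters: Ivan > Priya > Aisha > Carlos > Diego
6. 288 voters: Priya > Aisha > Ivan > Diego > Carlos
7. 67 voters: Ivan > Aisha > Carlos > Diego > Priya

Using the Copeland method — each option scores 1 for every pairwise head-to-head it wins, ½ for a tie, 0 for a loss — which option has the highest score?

Ivan: beats Priya and Diego; loses to Carlos and Aisha → score 2.
Carlos: beats Ivan, Priya, and Diego; loses to Aisha → score 3.
Priya: loses to Ivan, Carlos, Diego, and Aisha → score 0.
Diego: beats Priya; loses to Ivan, Carlos, and Aisha → score 1.
Aisha: beats Ivan, Carlos, Priya, and Diego → score 4.
Aisha has the best pairwise record.

Aisha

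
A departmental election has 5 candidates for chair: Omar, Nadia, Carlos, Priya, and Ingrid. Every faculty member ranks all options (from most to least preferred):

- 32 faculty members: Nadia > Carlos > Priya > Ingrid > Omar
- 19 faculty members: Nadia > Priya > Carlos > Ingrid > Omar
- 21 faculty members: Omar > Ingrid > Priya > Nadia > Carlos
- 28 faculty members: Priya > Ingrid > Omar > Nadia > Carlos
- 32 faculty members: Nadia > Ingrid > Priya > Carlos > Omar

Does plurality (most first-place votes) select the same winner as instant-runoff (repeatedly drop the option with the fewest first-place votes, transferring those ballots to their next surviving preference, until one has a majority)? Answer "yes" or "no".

Plurality — first-place votes: Omar 21, Nadia 83, Carlos 0, Priya 28, Ingrid 0. Winner: Nadia.
Instant-runoff — R1 Omar 21, Nadia 83, Carlos 0, Priya 28, Ingrid 0 (Nadia winner). Winner: Nadia.
The two methods agree.

yes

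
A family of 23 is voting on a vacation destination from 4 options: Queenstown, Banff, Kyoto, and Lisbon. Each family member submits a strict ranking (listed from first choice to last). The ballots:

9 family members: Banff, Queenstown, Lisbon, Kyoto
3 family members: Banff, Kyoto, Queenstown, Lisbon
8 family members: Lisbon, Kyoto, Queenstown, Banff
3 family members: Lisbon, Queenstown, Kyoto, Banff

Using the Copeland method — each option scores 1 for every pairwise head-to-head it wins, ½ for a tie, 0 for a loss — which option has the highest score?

Queenstown: beats Kyoto and Lisbon; loses to Banff → score 2.
Banff: beats Queenstown, Kyoto, and Lisbon → score 3.
Kyoto: loses to Queenstown, Banff, and Lisbon → score 0.
Lisbon: beats Kyoto; loses to Queenstown and Banff → score 1.
Banff has the best pairwise record.

Banff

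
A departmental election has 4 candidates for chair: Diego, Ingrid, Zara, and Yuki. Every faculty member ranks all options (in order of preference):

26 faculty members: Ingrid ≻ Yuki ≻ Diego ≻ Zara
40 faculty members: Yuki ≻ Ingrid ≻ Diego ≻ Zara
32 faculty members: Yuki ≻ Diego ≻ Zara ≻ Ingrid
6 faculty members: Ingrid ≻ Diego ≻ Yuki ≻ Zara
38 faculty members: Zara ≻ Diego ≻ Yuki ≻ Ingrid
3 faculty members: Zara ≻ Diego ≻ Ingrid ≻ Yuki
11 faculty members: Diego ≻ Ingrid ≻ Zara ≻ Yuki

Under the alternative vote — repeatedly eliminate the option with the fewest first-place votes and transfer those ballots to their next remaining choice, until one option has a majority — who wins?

Yuki

Round 1: Diego 11, Ingrid 32, Zara 41, Yuki 72. Eliminate Diego.
Round 2: Ingrid 43, Zara 41, Yuki 72. Eliminate Zara.
Round 3: Ingrid 46, Yuki 110. Yuki has a majority.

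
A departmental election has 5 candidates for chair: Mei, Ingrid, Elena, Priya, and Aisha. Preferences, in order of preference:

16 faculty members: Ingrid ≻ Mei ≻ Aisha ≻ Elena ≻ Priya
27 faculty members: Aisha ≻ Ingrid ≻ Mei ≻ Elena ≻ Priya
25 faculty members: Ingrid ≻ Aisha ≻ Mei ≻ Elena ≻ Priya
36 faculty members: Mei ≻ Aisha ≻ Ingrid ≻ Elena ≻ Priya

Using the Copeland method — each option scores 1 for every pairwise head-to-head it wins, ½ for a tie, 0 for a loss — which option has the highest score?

Mei: beats Elena and Priya; ties Aisha; loses to Ingrid → score 2.5.
Ingrid: beats Mei, Elena, and Priya; loses to Aisha → score 3.
Elena: beats Priya; loses to Mei, Ingrid, and Aisha → score 1.
Priya: loses to Mei, Ingrid, Elena, and Aisha → score 0.
Aisha: beats Ingrid, Elena, and Priya; ties Mei → score 3.5.
Aisha has the best pairwise record.

Aisha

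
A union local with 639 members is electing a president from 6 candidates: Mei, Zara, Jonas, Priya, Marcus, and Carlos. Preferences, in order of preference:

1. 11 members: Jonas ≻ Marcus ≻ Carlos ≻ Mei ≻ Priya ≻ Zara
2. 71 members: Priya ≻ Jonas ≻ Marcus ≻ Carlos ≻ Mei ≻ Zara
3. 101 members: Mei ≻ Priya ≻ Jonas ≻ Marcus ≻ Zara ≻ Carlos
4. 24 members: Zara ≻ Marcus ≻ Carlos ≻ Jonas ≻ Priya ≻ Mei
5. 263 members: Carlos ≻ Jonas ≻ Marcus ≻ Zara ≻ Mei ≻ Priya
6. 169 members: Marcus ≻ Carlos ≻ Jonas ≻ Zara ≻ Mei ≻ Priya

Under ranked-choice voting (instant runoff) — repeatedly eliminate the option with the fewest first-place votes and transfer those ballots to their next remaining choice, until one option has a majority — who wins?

Round 1: Mei 101, Zara 24, Jonas 11, Priya 71, Marcus 169, Carlos 263. Eliminate Jonas.
Round 2: Mei 101, Zara 24, Priya 71, Marcus 180, Carlos 263. Eliminate Zara.
Round 3: Mei 101, Priya 71, Marcus 204, Carlos 263. Eliminate Priya.
Round 4: Mei 101, Marcus 275, Carlos 263. Eliminate Mei.
Round 5: Marcus 376, Carlos 263. Marcus has a majority.

Marcus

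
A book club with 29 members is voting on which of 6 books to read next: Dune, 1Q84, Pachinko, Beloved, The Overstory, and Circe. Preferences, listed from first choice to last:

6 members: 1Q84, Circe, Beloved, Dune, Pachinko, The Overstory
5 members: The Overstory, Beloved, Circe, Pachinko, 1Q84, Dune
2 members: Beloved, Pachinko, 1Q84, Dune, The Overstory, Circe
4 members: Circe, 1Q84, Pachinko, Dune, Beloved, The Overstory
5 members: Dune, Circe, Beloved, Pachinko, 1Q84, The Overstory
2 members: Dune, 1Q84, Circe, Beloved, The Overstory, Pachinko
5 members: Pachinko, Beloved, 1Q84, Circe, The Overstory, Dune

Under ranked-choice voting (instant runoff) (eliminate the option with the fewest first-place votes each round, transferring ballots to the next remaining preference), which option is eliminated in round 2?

Circe

Round 1: Dune 7, 1Q84 6, Pachinko 5, Beloved 2, The Overstory 5, Circe 4. Eliminate Beloved.
Round 2: Dune 7, 1Q84 6, Pachinko 7, The Overstory 5, Circe 4. Eliminate Circe.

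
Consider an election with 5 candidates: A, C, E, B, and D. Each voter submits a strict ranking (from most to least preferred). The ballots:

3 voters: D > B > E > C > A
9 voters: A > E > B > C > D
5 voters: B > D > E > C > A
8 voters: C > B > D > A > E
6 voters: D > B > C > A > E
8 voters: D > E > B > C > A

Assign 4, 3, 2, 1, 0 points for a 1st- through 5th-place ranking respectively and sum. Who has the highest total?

A: 3·0 + 9·4 + 5·0 + 8·1 + 6·1 + 8·0 = 50
C: 3·1 + 9·1 + 5·1 + 8·4 + 6·2 + 8·1 = 69
E: 3·2 + 9·3 + 5·2 + 8·0 + 6·0 + 8·3 = 67
B: 3·3 + 9·2 + 5·4 + 8·3 + 6·3 + 8·2 = 105
D: 3·4 + 9·0 + 5·3 + 8·2 + 6·4 + 8·4 = 99
B has the highest Borda score (105).

B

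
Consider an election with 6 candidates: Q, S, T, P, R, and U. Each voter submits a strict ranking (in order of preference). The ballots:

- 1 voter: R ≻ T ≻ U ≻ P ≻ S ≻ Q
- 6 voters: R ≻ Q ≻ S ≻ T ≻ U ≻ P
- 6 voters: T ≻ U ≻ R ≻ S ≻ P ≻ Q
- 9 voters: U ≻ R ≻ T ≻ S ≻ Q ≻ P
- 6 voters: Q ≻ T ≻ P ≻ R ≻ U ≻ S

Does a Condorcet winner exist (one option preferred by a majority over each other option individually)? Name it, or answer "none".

Checking pairwise contests:
S beats Q 16–12.
T beats S 22–6.
R beats T 16–12.
Q beats P 21–7.
U beats R 15–13.
T beats U 19–9.
Every option loses at least one head-to-head, so there is no Condorcet winner.

none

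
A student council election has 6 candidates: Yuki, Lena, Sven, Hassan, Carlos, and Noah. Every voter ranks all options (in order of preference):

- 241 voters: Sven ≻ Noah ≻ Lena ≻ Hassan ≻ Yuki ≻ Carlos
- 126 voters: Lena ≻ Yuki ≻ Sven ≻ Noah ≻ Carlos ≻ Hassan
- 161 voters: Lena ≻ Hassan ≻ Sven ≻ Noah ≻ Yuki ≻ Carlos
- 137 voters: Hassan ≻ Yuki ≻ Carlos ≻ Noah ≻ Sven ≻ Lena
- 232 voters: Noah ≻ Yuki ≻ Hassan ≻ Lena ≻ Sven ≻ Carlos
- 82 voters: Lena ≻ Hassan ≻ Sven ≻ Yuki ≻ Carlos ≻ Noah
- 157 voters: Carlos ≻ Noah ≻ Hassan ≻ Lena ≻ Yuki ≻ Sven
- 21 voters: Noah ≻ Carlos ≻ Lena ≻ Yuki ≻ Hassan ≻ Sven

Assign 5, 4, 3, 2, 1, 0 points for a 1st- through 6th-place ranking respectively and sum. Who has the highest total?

Yuki: 241·1 + 126·4 + 161·1 + 137·4 + 232·4 + 82·2 + 157·1 + 21·2 = 2745
Lena: 241·3 + 126·5 + 161·5 + 137·0 + 232·2 + 82·5 + 157·2 + 21·3 = 3409
Sven: 241·5 + 126·3 + 161·3 + 137·1 + 232·1 + 82·3 + 157·0 + 21·0 = 2681
Hassan: 241·2 + 126·0 + 161·4 + 137·5 + 232·3 + 82·4 + 157·3 + 21·1 = 3327
Carlos: 241·0 + 126·1 + 161·0 + 137·3 + 232·0 + 82·1 + 157·5 + 21·4 = 1488
Noah: 241·4 + 126·2 + 161·2 + 137·2 + 232·5 + 82·0 + 157·4 + 21·5 = 3705
Noah has the highest Borda score (3705).

Noah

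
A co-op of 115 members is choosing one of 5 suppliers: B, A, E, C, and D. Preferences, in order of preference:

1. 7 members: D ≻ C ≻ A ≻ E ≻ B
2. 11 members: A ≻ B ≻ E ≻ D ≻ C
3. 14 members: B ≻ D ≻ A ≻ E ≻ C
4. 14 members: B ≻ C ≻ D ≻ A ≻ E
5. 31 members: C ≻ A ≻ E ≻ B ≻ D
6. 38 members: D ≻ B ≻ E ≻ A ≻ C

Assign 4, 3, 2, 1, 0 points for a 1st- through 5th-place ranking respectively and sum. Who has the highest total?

B

B: 7·0 + 11·3 + 14·4 + 14·4 + 31·1 + 38·3 = 290
A: 7·2 + 11·4 + 14·2 + 14·1 + 31·3 + 38·1 = 231
E: 7·1 + 11·2 + 14·1 + 14·0 + 31·2 + 38·2 = 181
C: 7·3 + 11·0 + 14·0 + 14·3 + 31·4 + 38·0 = 187
D: 7·4 + 11·1 + 14·3 + 14·2 + 31·0 + 38·4 = 261
B has the highest Borda score (290).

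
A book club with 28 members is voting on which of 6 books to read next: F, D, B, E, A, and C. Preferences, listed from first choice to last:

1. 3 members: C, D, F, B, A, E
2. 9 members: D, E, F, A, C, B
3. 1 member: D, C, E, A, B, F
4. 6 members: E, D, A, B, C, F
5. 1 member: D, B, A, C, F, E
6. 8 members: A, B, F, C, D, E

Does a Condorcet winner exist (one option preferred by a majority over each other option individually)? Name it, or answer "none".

D

D vs F: 20–8 for D.
D vs B: 20–8 for D.
D vs E: 22–6 for D.
D vs A: 20–8 for D.
D vs C: 17–11 for D.
D beats every other option head-to-head.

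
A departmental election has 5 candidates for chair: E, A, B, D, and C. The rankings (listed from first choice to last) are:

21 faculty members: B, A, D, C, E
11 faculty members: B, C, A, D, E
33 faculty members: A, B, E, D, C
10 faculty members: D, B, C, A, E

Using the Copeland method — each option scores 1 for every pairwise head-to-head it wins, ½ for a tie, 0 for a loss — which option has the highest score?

E: loses to A, B, D, and C → score 0.
A: beats E, D, and C; loses to B → score 3.
B: beats E, A, D, and C → score 4.
D: beats E and C; loses to A and B → score 2.
C: beats E; loses to A, B, and D → score 1.
B has the best pairwise record.

B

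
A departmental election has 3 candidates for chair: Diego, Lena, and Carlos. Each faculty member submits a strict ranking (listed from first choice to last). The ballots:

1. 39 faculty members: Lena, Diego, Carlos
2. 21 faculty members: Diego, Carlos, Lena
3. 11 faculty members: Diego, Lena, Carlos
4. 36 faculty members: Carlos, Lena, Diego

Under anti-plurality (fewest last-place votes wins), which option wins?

Last-place votes: Diego 36, Lena 21, Carlos 50.
Lena is ranked last by the fewest voters, so Lena wins.

Lena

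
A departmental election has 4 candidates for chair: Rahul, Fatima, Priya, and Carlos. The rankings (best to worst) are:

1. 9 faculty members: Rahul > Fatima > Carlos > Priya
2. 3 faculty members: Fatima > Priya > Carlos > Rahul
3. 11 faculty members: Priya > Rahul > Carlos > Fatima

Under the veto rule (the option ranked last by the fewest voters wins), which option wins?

Carlos

Last-place votes: Rahul 3, Fatima 11, Priya 9, Carlos 0.
Carlos is ranked last by the fewest voters, so Carlos wins.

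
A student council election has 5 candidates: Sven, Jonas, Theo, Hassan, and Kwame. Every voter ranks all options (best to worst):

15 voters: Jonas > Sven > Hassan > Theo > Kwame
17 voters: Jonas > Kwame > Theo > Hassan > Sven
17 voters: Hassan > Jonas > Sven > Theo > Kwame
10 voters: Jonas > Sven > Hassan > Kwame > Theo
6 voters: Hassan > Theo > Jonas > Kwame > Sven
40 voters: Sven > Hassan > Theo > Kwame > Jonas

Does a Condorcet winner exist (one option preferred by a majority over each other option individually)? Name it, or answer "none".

Checking pairwise contests:
Jonas beats Sven 65–40.
Hassan beats Jonas 63–42.
Sven beats Theo 82–23.
Sven beats Hassan 65–40.
Sven beats Kwame 82–23.
Every option loses at least one head-to-head, so there is no Condorcet winner.

none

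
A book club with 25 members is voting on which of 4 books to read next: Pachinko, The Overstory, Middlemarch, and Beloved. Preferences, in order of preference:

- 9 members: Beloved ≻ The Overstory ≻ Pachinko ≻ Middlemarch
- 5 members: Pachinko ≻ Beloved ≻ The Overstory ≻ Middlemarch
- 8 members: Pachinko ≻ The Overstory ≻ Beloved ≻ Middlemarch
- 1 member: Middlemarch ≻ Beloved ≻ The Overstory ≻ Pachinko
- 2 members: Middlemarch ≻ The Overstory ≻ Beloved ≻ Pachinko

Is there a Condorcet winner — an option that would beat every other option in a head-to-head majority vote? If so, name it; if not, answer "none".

Pachinko

Pachinko vs The Overstory: 13–12 for Pachinko.
Pachinko vs Middlemarch: 22–3 for Pachinko.
Pachinko vs Beloved: 13–12 for Pachinko.
Pachinko beats every other option head-to-head.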